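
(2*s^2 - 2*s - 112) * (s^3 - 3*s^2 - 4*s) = 2*s^5 - 8*s^4 - 114*s^3 + 344*s^2 + 448*s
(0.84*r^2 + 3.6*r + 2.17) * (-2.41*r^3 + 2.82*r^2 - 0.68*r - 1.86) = -2.0244*r^5 - 6.3072*r^4 + 4.3511*r^3 + 2.109*r^2 - 8.1716*r - 4.0362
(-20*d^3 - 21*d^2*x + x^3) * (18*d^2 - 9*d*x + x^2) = -360*d^5 - 198*d^4*x + 169*d^3*x^2 - 3*d^2*x^3 - 9*d*x^4 + x^5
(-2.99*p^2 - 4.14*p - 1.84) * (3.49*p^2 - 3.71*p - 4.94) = -10.4351*p^4 - 3.3557*p^3 + 23.7084*p^2 + 27.278*p + 9.0896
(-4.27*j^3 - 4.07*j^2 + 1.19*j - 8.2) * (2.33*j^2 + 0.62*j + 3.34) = -9.9491*j^5 - 12.1305*j^4 - 14.0125*j^3 - 31.962*j^2 - 1.1094*j - 27.388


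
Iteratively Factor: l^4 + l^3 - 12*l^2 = (l - 3)*(l^3 + 4*l^2) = (l - 3)*(l + 4)*(l^2) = l*(l - 3)*(l + 4)*(l)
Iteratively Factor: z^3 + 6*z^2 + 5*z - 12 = (z + 4)*(z^2 + 2*z - 3) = (z - 1)*(z + 4)*(z + 3)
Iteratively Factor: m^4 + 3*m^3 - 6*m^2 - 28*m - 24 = (m - 3)*(m^3 + 6*m^2 + 12*m + 8) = (m - 3)*(m + 2)*(m^2 + 4*m + 4) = (m - 3)*(m + 2)^2*(m + 2)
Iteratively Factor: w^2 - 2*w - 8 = (w - 4)*(w + 2)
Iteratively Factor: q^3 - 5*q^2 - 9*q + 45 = (q + 3)*(q^2 - 8*q + 15) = (q - 5)*(q + 3)*(q - 3)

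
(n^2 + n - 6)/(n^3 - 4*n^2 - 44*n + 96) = (n + 3)/(n^2 - 2*n - 48)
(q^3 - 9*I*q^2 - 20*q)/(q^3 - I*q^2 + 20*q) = (q - 4*I)/(q + 4*I)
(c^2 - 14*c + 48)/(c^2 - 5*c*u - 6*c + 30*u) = (8 - c)/(-c + 5*u)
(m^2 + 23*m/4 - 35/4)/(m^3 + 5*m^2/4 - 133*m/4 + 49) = (4*m - 5)/(4*m^2 - 23*m + 28)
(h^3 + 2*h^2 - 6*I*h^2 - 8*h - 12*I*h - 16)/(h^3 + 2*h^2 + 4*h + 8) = (h - 4*I)/(h + 2*I)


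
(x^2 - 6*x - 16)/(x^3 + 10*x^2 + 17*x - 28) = (x^2 - 6*x - 16)/(x^3 + 10*x^2 + 17*x - 28)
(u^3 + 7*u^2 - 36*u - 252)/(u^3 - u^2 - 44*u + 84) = (u + 6)/(u - 2)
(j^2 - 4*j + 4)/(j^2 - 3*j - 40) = (-j^2 + 4*j - 4)/(-j^2 + 3*j + 40)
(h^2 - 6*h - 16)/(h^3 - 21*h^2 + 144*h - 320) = (h + 2)/(h^2 - 13*h + 40)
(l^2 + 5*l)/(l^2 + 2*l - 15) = l/(l - 3)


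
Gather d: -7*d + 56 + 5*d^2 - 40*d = 5*d^2 - 47*d + 56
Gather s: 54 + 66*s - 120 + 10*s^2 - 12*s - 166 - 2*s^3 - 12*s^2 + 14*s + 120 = -2*s^3 - 2*s^2 + 68*s - 112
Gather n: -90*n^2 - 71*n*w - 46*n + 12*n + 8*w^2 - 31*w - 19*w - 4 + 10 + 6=-90*n^2 + n*(-71*w - 34) + 8*w^2 - 50*w + 12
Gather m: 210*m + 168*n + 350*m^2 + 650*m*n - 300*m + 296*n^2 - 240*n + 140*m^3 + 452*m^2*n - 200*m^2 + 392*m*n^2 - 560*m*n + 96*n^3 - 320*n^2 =140*m^3 + m^2*(452*n + 150) + m*(392*n^2 + 90*n - 90) + 96*n^3 - 24*n^2 - 72*n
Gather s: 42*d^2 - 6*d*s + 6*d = 42*d^2 - 6*d*s + 6*d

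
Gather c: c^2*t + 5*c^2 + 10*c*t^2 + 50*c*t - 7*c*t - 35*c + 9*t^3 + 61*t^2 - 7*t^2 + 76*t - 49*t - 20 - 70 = c^2*(t + 5) + c*(10*t^2 + 43*t - 35) + 9*t^3 + 54*t^2 + 27*t - 90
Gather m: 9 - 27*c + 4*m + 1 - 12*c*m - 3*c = -30*c + m*(4 - 12*c) + 10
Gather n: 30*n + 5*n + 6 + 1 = 35*n + 7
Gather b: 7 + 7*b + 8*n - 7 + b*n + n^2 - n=b*(n + 7) + n^2 + 7*n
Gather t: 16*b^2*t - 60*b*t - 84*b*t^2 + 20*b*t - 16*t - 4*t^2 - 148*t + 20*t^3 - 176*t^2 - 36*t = 20*t^3 + t^2*(-84*b - 180) + t*(16*b^2 - 40*b - 200)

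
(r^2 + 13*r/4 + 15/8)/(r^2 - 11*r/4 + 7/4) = (8*r^2 + 26*r + 15)/(2*(4*r^2 - 11*r + 7))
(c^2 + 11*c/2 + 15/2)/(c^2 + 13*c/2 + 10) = (c + 3)/(c + 4)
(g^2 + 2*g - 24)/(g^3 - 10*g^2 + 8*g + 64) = (g + 6)/(g^2 - 6*g - 16)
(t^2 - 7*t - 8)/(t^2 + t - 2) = (t^2 - 7*t - 8)/(t^2 + t - 2)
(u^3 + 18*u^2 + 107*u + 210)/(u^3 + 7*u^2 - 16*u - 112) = (u^2 + 11*u + 30)/(u^2 - 16)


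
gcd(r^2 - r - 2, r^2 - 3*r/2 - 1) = r - 2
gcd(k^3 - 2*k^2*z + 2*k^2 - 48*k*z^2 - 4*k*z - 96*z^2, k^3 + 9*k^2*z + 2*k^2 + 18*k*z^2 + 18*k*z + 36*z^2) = k^2 + 6*k*z + 2*k + 12*z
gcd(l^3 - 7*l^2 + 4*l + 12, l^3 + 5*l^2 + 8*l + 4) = l + 1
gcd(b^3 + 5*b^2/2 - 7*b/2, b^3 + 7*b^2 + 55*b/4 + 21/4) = b + 7/2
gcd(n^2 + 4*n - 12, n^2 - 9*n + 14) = n - 2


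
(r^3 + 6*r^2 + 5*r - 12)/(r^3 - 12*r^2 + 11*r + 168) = (r^2 + 3*r - 4)/(r^2 - 15*r + 56)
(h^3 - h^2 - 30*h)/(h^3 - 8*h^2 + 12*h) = (h + 5)/(h - 2)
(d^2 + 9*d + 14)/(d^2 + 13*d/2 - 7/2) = 2*(d + 2)/(2*d - 1)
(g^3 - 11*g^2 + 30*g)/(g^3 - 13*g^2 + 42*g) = (g - 5)/(g - 7)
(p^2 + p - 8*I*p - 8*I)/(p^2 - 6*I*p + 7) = (p^2 + p - 8*I*p - 8*I)/(p^2 - 6*I*p + 7)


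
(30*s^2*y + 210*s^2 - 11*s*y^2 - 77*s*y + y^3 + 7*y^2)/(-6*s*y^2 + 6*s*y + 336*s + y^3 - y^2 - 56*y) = (-5*s + y)/(y - 8)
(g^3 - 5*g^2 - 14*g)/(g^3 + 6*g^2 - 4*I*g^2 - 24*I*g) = (g^2 - 5*g - 14)/(g^2 + g*(6 - 4*I) - 24*I)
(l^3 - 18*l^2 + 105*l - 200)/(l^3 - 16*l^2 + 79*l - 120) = (l - 5)/(l - 3)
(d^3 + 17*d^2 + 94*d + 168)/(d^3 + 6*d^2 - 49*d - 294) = (d + 4)/(d - 7)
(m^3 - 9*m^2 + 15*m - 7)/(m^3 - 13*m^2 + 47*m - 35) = (m - 1)/(m - 5)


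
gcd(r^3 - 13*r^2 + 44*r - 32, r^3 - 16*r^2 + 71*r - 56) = r^2 - 9*r + 8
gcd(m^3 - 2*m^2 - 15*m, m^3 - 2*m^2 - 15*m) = m^3 - 2*m^2 - 15*m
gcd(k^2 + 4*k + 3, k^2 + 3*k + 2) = k + 1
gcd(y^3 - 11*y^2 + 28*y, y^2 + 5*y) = y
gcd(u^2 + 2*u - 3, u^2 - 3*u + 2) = u - 1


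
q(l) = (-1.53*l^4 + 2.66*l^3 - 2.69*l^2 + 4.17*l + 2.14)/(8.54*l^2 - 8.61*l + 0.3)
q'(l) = (8.61 - 17.08*l)*(-1.53*l^4 + 2.66*l^3 - 2.69*l^2 + 4.17*l + 2.14)/(8.54*l^2 - 8.61*l + 0.3)^2 + (-6.12*l^3 + 7.98*l^2 - 5.38*l + 4.17)/(8.54*l^2 - 8.61*l + 0.3) = (-26.1324*l^5 + 62.2363*l^4 - 47.6412*l^3 - 10.0569*l^2 - 38.1652*l + 19.6764)/(72.9316*l^4 - 147.0588*l^3 + 79.2561*l^2 - 5.166*l + 0.09)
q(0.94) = -18.98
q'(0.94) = -575.54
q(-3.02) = -2.26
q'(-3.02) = 1.21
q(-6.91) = -9.67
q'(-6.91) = 2.60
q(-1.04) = -0.53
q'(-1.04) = 0.60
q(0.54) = -2.10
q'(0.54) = -2.10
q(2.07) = -0.28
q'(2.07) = -1.03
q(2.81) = -1.00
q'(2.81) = -1.01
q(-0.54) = -0.19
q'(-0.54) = 0.93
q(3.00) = -1.20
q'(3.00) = -1.06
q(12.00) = -24.38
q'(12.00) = -4.17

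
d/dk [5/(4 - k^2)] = 10*k/(k^2 - 4)^2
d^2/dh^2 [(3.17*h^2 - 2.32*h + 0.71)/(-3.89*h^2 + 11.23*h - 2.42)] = (-206.748054*h^3 + 114.58773*h^2 + 55.0567260000001*h - 76.742874)/(58.863869*h^6 - 509.800449*h^5 + 1581.596589*h^4 - 2050.549711*h^3 + 983.923842*h^2 - 197.302116*h + 14.172488)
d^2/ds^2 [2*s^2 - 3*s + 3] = 4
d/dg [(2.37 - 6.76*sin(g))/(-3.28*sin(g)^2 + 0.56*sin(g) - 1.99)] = (-22.1728*sin(g)^2 + 15.5472*sin(g) + 12.1252)*cos(g)/(10.7584*sin(g)^4 - 3.6736*sin(g)^3 + 13.368*sin(g)^2 - 2.2288*sin(g) + 3.9601)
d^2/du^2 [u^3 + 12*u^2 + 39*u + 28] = 6*u + 24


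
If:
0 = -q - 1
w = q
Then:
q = -1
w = -1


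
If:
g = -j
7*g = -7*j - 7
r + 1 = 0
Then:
No Solution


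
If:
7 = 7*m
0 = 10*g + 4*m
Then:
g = -2/5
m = 1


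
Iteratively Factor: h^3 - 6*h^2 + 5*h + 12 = (h - 3)*(h^2 - 3*h - 4) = (h - 3)*(h + 1)*(h - 4)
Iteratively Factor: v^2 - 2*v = (v)*(v - 2)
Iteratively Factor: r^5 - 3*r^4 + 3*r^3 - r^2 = (r)*(r^4 - 3*r^3 + 3*r^2 - r) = r*(r - 1)*(r^3 - 2*r^2 + r) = r*(r - 1)^2*(r^2 - r) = r^2*(r - 1)^2*(r - 1)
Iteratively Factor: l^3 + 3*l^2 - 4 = (l + 2)*(l^2 + l - 2) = (l + 2)^2*(l - 1)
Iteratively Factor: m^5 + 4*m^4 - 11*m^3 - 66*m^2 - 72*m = (m + 3)*(m^4 + m^3 - 14*m^2 - 24*m) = (m - 4)*(m + 3)*(m^3 + 5*m^2 + 6*m) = (m - 4)*(m + 2)*(m + 3)*(m^2 + 3*m) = (m - 4)*(m + 2)*(m + 3)^2*(m)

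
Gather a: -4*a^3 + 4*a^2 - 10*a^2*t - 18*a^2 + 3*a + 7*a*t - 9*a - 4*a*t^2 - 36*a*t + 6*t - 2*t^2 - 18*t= -4*a^3 + a^2*(-10*t - 14) + a*(-4*t^2 - 29*t - 6) - 2*t^2 - 12*t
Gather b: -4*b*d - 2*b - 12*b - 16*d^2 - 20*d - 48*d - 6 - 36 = b*(-4*d - 14) - 16*d^2 - 68*d - 42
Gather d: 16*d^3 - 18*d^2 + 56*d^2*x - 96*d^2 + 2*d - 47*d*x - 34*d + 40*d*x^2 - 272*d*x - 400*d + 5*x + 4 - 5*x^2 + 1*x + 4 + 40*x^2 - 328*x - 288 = 16*d^3 + d^2*(56*x - 114) + d*(40*x^2 - 319*x - 432) + 35*x^2 - 322*x - 280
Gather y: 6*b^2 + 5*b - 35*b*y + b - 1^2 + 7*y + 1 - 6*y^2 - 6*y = 6*b^2 + 6*b - 6*y^2 + y*(1 - 35*b)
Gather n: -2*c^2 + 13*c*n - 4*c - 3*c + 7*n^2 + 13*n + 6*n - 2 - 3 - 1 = -2*c^2 - 7*c + 7*n^2 + n*(13*c + 19) - 6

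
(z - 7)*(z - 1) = z^2 - 8*z + 7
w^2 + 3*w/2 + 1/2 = (w + 1/2)*(w + 1)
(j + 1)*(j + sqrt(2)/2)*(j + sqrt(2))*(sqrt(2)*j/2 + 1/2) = sqrt(2)*j^4/2 + sqrt(2)*j^3/2 + 2*j^3 + 5*sqrt(2)*j^2/4 + 2*j^2 + j/2 + 5*sqrt(2)*j/4 + 1/2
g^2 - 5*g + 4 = (g - 4)*(g - 1)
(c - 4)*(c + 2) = c^2 - 2*c - 8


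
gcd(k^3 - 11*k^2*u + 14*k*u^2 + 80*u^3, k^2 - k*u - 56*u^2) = -k + 8*u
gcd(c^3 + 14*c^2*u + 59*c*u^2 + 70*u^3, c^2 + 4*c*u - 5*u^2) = c + 5*u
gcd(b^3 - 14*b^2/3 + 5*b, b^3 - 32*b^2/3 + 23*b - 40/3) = b - 5/3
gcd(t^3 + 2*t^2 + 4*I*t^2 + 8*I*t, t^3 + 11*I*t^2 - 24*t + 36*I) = 1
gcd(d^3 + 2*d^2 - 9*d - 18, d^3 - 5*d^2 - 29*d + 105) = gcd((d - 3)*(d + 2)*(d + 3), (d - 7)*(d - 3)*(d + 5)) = d - 3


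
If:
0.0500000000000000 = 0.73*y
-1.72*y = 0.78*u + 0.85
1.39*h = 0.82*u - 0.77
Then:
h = -1.29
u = -1.24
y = 0.07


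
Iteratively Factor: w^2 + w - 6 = (w - 2)*(w + 3)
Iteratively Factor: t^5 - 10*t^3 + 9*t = (t)*(t^4 - 10*t^2 + 9) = t*(t + 3)*(t^3 - 3*t^2 - t + 3) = t*(t + 1)*(t + 3)*(t^2 - 4*t + 3) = t*(t - 3)*(t + 1)*(t + 3)*(t - 1)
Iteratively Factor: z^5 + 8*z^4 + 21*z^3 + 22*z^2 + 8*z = (z + 1)*(z^4 + 7*z^3 + 14*z^2 + 8*z) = (z + 1)*(z + 4)*(z^3 + 3*z^2 + 2*z) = z*(z + 1)*(z + 4)*(z^2 + 3*z + 2) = z*(z + 1)*(z + 2)*(z + 4)*(z + 1)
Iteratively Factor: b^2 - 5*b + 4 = (b - 1)*(b - 4)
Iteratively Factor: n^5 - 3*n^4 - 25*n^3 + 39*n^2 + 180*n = (n)*(n^4 - 3*n^3 - 25*n^2 + 39*n + 180) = n*(n - 4)*(n^3 + n^2 - 21*n - 45) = n*(n - 4)*(n + 3)*(n^2 - 2*n - 15) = n*(n - 4)*(n + 3)^2*(n - 5)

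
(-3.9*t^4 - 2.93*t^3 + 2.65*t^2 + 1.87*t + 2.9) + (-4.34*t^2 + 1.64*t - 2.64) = -3.9*t^4 - 2.93*t^3 - 1.69*t^2 + 3.51*t + 0.26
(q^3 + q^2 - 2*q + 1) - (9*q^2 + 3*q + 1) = q^3 - 8*q^2 - 5*q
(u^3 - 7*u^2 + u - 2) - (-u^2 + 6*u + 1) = u^3 - 6*u^2 - 5*u - 3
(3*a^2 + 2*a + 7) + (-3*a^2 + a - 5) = 3*a + 2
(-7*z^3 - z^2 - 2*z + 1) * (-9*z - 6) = 63*z^4 + 51*z^3 + 24*z^2 + 3*z - 6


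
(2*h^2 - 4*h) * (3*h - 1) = 6*h^3 - 14*h^2 + 4*h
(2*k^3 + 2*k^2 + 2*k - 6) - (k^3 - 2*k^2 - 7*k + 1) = k^3 + 4*k^2 + 9*k - 7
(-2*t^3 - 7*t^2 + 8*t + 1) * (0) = 0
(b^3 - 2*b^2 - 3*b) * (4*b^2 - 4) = 4*b^5 - 8*b^4 - 16*b^3 + 8*b^2 + 12*b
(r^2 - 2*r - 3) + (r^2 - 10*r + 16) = 2*r^2 - 12*r + 13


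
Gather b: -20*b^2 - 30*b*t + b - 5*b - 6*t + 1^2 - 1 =-20*b^2 + b*(-30*t - 4) - 6*t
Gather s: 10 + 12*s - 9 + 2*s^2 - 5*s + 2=2*s^2 + 7*s + 3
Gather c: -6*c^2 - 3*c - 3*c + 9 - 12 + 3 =-6*c^2 - 6*c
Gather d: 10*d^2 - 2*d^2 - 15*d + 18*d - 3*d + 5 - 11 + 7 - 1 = 8*d^2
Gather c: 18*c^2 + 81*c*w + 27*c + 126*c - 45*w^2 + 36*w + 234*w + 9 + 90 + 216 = 18*c^2 + c*(81*w + 153) - 45*w^2 + 270*w + 315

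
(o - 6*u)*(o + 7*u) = o^2 + o*u - 42*u^2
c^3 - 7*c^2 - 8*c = c*(c - 8)*(c + 1)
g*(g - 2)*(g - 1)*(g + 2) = g^4 - g^3 - 4*g^2 + 4*g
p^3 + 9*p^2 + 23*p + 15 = (p + 1)*(p + 3)*(p + 5)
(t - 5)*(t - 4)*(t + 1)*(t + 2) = t^4 - 6*t^3 - 5*t^2 + 42*t + 40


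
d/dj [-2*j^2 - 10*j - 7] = -4*j - 10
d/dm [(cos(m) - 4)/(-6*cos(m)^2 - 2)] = (-3*cos(m)^2 + 24*cos(m) + 1)*sin(m)/(2*(3*sin(m)^2 - 4)^2)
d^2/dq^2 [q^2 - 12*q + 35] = 2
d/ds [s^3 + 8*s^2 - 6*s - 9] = 3*s^2 + 16*s - 6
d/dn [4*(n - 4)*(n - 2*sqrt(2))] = 8*n - 16 - 8*sqrt(2)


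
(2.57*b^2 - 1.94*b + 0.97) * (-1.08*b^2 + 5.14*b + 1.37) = -2.7756*b^4 + 15.305*b^3 - 7.4983*b^2 + 2.328*b + 1.3289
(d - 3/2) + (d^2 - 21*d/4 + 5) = d^2 - 17*d/4 + 7/2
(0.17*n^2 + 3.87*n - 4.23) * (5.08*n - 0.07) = 0.8636*n^3 + 19.6477*n^2 - 21.7593*n + 0.2961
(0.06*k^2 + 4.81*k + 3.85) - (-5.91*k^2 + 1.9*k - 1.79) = 5.97*k^2 + 2.91*k + 5.64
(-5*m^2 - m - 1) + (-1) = -5*m^2 - m - 2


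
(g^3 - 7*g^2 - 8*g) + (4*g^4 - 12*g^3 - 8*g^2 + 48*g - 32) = 4*g^4 - 11*g^3 - 15*g^2 + 40*g - 32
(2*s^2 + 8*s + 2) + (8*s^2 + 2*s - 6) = 10*s^2 + 10*s - 4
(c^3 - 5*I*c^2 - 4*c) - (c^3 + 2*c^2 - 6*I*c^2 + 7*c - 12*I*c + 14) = -2*c^2 + I*c^2 - 11*c + 12*I*c - 14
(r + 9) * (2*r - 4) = 2*r^2 + 14*r - 36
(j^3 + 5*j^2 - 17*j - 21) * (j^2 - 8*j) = j^5 - 3*j^4 - 57*j^3 + 115*j^2 + 168*j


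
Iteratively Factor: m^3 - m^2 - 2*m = (m - 2)*(m^2 + m) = (m - 2)*(m + 1)*(m)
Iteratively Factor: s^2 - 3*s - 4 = (s - 4)*(s + 1)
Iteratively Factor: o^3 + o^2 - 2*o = (o)*(o^2 + o - 2) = o*(o + 2)*(o - 1)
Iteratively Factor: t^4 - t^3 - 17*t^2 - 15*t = (t)*(t^3 - t^2 - 17*t - 15) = t*(t - 5)*(t^2 + 4*t + 3) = t*(t - 5)*(t + 1)*(t + 3)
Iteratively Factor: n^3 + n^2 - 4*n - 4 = (n - 2)*(n^2 + 3*n + 2) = (n - 2)*(n + 2)*(n + 1)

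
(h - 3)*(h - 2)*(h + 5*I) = h^3 - 5*h^2 + 5*I*h^2 + 6*h - 25*I*h + 30*I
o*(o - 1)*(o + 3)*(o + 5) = o^4 + 7*o^3 + 7*o^2 - 15*o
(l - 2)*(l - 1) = l^2 - 3*l + 2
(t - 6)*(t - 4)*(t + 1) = t^3 - 9*t^2 + 14*t + 24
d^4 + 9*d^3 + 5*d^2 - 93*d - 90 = (d - 3)*(d + 1)*(d + 5)*(d + 6)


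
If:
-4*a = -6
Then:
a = 3/2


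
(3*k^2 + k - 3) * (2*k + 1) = 6*k^3 + 5*k^2 - 5*k - 3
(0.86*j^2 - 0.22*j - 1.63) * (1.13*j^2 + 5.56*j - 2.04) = 0.9718*j^4 + 4.533*j^3 - 4.8195*j^2 - 8.614*j + 3.3252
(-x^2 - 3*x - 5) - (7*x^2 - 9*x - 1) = -8*x^2 + 6*x - 4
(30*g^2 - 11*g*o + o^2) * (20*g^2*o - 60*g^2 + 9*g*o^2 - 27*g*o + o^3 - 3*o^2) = 600*g^4*o - 1800*g^4 + 50*g^3*o^2 - 150*g^3*o - 49*g^2*o^3 + 147*g^2*o^2 - 2*g*o^4 + 6*g*o^3 + o^5 - 3*o^4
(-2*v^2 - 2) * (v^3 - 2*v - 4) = -2*v^5 + 2*v^3 + 8*v^2 + 4*v + 8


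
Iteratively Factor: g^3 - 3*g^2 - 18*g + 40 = (g - 2)*(g^2 - g - 20) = (g - 2)*(g + 4)*(g - 5)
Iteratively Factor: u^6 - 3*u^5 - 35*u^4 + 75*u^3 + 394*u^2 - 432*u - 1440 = (u - 4)*(u^5 + u^4 - 31*u^3 - 49*u^2 + 198*u + 360) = (u - 5)*(u - 4)*(u^4 + 6*u^3 - u^2 - 54*u - 72) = (u - 5)*(u - 4)*(u - 3)*(u^3 + 9*u^2 + 26*u + 24) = (u - 5)*(u - 4)*(u - 3)*(u + 2)*(u^2 + 7*u + 12) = (u - 5)*(u - 4)*(u - 3)*(u + 2)*(u + 4)*(u + 3)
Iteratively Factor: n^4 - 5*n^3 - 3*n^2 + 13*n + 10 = (n - 5)*(n^3 - 3*n - 2) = (n - 5)*(n + 1)*(n^2 - n - 2) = (n - 5)*(n + 1)^2*(n - 2)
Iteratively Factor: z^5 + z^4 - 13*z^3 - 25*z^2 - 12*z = (z - 4)*(z^4 + 5*z^3 + 7*z^2 + 3*z) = (z - 4)*(z + 1)*(z^3 + 4*z^2 + 3*z) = z*(z - 4)*(z + 1)*(z^2 + 4*z + 3) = z*(z - 4)*(z + 1)^2*(z + 3)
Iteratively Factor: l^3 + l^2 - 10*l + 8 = (l + 4)*(l^2 - 3*l + 2) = (l - 1)*(l + 4)*(l - 2)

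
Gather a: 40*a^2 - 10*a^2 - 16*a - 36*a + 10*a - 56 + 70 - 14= 30*a^2 - 42*a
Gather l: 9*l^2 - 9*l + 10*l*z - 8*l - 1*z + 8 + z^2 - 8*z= 9*l^2 + l*(10*z - 17) + z^2 - 9*z + 8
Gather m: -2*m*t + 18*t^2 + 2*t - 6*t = -2*m*t + 18*t^2 - 4*t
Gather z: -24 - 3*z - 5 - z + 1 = -4*z - 28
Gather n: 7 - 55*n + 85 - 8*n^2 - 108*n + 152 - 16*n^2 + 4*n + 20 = -24*n^2 - 159*n + 264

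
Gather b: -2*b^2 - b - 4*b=-2*b^2 - 5*b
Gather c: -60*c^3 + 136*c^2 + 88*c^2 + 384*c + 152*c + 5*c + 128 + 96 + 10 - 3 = -60*c^3 + 224*c^2 + 541*c + 231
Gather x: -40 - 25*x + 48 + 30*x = 5*x + 8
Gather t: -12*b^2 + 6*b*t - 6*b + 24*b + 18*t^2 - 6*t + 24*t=-12*b^2 + 18*b + 18*t^2 + t*(6*b + 18)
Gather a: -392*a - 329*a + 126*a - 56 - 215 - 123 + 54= -595*a - 340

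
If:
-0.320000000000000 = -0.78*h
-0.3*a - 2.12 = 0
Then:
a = -7.07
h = 0.41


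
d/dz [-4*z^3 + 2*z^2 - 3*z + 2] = -12*z^2 + 4*z - 3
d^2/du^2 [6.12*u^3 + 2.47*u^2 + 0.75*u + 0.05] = 36.72*u + 4.94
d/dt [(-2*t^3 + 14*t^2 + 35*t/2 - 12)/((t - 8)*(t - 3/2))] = 2*(-4*t^2 + 12*t + 3)/(4*t^2 - 12*t + 9)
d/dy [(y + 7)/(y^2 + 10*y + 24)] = (y^2 + 10*y - 2*(y + 5)*(y + 7) + 24)/(y^2 + 10*y + 24)^2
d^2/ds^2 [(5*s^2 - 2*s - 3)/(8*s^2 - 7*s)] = 2*(152*s^3 - 576*s^2 + 504*s - 147)/(s^3*(512*s^3 - 1344*s^2 + 1176*s - 343))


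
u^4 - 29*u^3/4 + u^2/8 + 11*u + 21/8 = (u - 7)*(u - 3/2)*(u + 1/4)*(u + 1)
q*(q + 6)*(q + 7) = q^3 + 13*q^2 + 42*q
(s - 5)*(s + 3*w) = s^2 + 3*s*w - 5*s - 15*w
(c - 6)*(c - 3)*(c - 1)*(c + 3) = c^4 - 7*c^3 - 3*c^2 + 63*c - 54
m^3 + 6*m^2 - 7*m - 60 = (m - 3)*(m + 4)*(m + 5)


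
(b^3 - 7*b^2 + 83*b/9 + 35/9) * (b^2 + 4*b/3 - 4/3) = b^5 - 17*b^4/3 - 13*b^3/9 + 689*b^2/27 - 64*b/9 - 140/27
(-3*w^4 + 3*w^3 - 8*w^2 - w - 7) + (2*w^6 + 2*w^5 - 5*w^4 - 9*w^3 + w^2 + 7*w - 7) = 2*w^6 + 2*w^5 - 8*w^4 - 6*w^3 - 7*w^2 + 6*w - 14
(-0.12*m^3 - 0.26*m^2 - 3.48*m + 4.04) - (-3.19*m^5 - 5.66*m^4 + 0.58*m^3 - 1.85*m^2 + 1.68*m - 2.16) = 3.19*m^5 + 5.66*m^4 - 0.7*m^3 + 1.59*m^2 - 5.16*m + 6.2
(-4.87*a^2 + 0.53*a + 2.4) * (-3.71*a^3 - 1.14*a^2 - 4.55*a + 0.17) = 18.0677*a^5 + 3.5855*a^4 + 12.6503*a^3 - 5.9754*a^2 - 10.8299*a + 0.408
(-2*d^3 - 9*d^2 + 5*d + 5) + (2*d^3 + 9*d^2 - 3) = 5*d + 2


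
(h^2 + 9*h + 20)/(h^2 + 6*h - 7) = (h^2 + 9*h + 20)/(h^2 + 6*h - 7)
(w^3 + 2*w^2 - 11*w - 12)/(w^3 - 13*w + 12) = (w + 1)/(w - 1)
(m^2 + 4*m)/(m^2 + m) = (m + 4)/(m + 1)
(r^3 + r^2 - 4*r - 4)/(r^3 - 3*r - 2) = (r + 2)/(r + 1)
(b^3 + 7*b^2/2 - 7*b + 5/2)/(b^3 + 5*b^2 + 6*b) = (2*b^3 + 7*b^2 - 14*b + 5)/(2*b*(b^2 + 5*b + 6))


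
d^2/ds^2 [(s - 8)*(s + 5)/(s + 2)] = -60/(s^3 + 6*s^2 + 12*s + 8)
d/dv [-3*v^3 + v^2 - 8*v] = -9*v^2 + 2*v - 8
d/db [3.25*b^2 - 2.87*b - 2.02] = 6.5*b - 2.87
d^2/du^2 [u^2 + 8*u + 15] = 2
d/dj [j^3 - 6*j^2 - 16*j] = 3*j^2 - 12*j - 16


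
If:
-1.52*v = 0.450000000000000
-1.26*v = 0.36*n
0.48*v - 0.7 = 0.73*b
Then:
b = -1.15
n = 1.04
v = -0.30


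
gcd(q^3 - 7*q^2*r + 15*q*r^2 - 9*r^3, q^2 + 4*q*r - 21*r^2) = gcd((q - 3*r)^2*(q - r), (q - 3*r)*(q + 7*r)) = q - 3*r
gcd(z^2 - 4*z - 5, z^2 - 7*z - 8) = z + 1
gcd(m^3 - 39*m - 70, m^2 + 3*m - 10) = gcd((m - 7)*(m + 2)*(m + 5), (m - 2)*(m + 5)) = m + 5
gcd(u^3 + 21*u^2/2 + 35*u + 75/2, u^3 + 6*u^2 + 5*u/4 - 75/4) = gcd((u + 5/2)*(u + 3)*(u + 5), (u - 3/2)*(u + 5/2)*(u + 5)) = u^2 + 15*u/2 + 25/2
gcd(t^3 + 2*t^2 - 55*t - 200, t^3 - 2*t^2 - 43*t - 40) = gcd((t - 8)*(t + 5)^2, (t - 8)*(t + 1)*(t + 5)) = t^2 - 3*t - 40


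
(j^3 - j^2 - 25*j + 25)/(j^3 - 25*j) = (j - 1)/j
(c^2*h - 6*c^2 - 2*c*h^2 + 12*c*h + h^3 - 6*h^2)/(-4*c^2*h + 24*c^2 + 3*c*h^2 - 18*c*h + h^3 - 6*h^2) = (-c + h)/(4*c + h)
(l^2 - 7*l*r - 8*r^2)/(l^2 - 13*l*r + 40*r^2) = (-l - r)/(-l + 5*r)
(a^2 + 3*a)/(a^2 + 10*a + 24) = a*(a + 3)/(a^2 + 10*a + 24)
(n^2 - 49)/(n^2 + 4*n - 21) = (n - 7)/(n - 3)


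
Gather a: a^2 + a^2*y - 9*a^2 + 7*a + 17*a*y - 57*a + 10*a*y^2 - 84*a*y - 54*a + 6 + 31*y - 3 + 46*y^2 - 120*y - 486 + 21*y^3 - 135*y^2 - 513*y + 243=a^2*(y - 8) + a*(10*y^2 - 67*y - 104) + 21*y^3 - 89*y^2 - 602*y - 240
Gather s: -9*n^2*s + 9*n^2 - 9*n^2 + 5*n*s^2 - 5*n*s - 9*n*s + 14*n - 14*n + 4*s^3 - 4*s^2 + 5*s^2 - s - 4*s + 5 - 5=4*s^3 + s^2*(5*n + 1) + s*(-9*n^2 - 14*n - 5)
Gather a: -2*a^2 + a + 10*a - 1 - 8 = -2*a^2 + 11*a - 9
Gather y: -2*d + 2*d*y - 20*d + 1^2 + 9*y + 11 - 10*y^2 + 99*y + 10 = -22*d - 10*y^2 + y*(2*d + 108) + 22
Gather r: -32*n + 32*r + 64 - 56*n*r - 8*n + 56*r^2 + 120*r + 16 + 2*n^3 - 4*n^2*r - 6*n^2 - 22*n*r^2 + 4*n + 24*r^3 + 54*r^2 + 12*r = 2*n^3 - 6*n^2 - 36*n + 24*r^3 + r^2*(110 - 22*n) + r*(-4*n^2 - 56*n + 164) + 80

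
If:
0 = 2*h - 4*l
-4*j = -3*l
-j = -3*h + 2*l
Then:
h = 0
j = 0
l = 0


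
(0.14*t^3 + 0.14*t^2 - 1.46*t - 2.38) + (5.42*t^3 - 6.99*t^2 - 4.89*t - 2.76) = 5.56*t^3 - 6.85*t^2 - 6.35*t - 5.14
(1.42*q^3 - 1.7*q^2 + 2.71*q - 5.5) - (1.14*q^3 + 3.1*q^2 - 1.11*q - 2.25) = 0.28*q^3 - 4.8*q^2 + 3.82*q - 3.25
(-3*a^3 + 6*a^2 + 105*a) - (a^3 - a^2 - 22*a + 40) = -4*a^3 + 7*a^2 + 127*a - 40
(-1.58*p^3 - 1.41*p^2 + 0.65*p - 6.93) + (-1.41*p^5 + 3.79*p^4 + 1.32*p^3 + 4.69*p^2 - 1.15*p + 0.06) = -1.41*p^5 + 3.79*p^4 - 0.26*p^3 + 3.28*p^2 - 0.5*p - 6.87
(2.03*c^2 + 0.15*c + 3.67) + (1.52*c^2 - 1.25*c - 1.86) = 3.55*c^2 - 1.1*c + 1.81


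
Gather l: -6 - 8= -14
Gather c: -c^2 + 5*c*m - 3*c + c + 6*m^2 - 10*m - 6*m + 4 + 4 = -c^2 + c*(5*m - 2) + 6*m^2 - 16*m + 8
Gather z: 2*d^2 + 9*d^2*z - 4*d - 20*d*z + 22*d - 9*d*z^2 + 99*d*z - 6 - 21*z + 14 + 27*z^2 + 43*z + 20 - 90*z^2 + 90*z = 2*d^2 + 18*d + z^2*(-9*d - 63) + z*(9*d^2 + 79*d + 112) + 28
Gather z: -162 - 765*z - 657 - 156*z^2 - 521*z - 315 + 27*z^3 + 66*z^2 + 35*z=27*z^3 - 90*z^2 - 1251*z - 1134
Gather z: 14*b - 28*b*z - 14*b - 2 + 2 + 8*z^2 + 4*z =8*z^2 + z*(4 - 28*b)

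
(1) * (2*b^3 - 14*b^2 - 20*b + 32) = 2*b^3 - 14*b^2 - 20*b + 32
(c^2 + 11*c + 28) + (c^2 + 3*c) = 2*c^2 + 14*c + 28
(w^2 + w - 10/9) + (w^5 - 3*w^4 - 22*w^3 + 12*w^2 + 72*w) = w^5 - 3*w^4 - 22*w^3 + 13*w^2 + 73*w - 10/9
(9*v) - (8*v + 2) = v - 2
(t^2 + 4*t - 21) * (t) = t^3 + 4*t^2 - 21*t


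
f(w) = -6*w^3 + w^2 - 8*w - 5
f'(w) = -18*w^2 + 2*w - 8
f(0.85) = -14.76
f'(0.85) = -19.30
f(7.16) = -2213.38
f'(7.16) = -916.46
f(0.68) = -11.86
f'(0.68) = -14.96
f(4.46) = -553.09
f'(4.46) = -357.13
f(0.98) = -17.53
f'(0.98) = -23.33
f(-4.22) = 497.48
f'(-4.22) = -336.99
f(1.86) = -55.03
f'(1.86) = -66.55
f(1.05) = -19.24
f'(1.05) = -25.74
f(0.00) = -5.00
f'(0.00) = -8.00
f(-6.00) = 1375.00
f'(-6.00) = -668.00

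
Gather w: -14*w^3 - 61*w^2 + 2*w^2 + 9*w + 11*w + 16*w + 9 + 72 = -14*w^3 - 59*w^2 + 36*w + 81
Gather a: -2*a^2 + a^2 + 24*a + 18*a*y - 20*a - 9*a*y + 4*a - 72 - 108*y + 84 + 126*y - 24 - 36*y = -a^2 + a*(9*y + 8) - 18*y - 12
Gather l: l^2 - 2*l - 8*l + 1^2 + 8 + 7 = l^2 - 10*l + 16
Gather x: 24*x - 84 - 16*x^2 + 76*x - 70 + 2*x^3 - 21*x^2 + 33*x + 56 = 2*x^3 - 37*x^2 + 133*x - 98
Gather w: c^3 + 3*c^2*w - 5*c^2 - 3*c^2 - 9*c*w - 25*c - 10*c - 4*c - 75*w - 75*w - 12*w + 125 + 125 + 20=c^3 - 8*c^2 - 39*c + w*(3*c^2 - 9*c - 162) + 270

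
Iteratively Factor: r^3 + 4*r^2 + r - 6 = (r - 1)*(r^2 + 5*r + 6) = (r - 1)*(r + 3)*(r + 2)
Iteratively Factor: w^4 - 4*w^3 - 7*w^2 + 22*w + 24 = (w + 2)*(w^3 - 6*w^2 + 5*w + 12) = (w + 1)*(w + 2)*(w^2 - 7*w + 12) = (w - 4)*(w + 1)*(w + 2)*(w - 3)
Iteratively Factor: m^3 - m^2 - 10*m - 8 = (m + 1)*(m^2 - 2*m - 8) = (m - 4)*(m + 1)*(m + 2)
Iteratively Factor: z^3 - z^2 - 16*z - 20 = (z + 2)*(z^2 - 3*z - 10) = (z - 5)*(z + 2)*(z + 2)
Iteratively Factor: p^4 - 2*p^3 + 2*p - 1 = (p - 1)*(p^3 - p^2 - p + 1) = (p - 1)^2*(p^2 - 1) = (p - 1)^3*(p + 1)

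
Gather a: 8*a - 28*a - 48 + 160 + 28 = 140 - 20*a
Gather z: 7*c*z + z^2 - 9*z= z^2 + z*(7*c - 9)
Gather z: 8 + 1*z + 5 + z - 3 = 2*z + 10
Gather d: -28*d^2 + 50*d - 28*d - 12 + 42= -28*d^2 + 22*d + 30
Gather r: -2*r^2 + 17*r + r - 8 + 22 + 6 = -2*r^2 + 18*r + 20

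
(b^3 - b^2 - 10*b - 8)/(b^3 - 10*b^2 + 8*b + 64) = (b + 1)/(b - 8)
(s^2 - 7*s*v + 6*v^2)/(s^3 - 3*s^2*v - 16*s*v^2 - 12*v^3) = (s - v)/(s^2 + 3*s*v + 2*v^2)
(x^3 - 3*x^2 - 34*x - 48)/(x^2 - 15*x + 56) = (x^2 + 5*x + 6)/(x - 7)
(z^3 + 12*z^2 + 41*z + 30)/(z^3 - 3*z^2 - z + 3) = (z^2 + 11*z + 30)/(z^2 - 4*z + 3)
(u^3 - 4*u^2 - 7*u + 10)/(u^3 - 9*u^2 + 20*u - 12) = (u^2 - 3*u - 10)/(u^2 - 8*u + 12)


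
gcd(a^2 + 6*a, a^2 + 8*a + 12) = a + 6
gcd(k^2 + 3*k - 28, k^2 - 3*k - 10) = 1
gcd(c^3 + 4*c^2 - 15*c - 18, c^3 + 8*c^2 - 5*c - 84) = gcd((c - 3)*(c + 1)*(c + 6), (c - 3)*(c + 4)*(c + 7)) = c - 3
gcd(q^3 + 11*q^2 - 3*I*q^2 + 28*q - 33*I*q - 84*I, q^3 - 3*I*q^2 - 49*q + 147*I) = q^2 + q*(7 - 3*I) - 21*I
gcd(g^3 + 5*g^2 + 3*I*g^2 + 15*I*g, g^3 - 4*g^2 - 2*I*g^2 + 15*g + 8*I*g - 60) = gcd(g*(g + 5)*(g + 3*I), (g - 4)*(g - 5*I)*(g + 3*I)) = g + 3*I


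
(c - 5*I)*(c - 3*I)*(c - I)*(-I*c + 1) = -I*c^4 - 8*c^3 + 14*I*c^2 - 8*c + 15*I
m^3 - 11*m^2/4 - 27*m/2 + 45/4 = (m - 5)*(m - 3/4)*(m + 3)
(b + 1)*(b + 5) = b^2 + 6*b + 5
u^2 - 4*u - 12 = (u - 6)*(u + 2)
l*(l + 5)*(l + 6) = l^3 + 11*l^2 + 30*l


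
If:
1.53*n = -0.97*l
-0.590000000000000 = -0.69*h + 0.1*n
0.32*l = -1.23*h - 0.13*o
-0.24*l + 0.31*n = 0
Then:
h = 0.86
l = 0.00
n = 0.00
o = -8.09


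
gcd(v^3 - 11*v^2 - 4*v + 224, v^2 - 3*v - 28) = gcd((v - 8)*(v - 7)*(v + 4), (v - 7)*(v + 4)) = v^2 - 3*v - 28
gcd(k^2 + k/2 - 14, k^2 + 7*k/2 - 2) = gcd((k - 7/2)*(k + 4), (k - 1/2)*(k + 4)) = k + 4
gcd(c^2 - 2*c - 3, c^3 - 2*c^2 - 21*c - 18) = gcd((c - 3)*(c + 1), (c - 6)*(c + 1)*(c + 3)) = c + 1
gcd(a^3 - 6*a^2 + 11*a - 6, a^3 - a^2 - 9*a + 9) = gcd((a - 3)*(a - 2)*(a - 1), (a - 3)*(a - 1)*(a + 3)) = a^2 - 4*a + 3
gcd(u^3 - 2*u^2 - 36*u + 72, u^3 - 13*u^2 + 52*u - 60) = u^2 - 8*u + 12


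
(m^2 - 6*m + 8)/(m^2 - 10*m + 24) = (m - 2)/(m - 6)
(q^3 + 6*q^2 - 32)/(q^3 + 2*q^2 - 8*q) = (q + 4)/q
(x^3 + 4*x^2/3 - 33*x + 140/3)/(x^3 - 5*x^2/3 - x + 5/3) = (x^2 + 3*x - 28)/(x^2 - 1)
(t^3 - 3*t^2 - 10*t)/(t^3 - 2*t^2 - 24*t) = (-t^2 + 3*t + 10)/(-t^2 + 2*t + 24)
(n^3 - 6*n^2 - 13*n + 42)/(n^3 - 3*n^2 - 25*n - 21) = (n - 2)/(n + 1)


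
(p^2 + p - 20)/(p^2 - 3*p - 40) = (p - 4)/(p - 8)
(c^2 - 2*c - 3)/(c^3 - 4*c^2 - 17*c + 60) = (c + 1)/(c^2 - c - 20)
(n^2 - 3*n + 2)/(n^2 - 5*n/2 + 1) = 2*(n - 1)/(2*n - 1)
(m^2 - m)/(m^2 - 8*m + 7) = m/(m - 7)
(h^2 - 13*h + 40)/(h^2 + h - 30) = (h - 8)/(h + 6)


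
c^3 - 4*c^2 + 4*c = c*(c - 2)^2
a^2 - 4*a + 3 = (a - 3)*(a - 1)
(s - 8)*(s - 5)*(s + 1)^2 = s^4 - 11*s^3 + 15*s^2 + 67*s + 40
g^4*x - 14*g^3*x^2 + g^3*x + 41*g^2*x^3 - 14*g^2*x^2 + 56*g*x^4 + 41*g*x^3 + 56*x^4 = (g - 8*x)*(g - 7*x)*(g + x)*(g*x + x)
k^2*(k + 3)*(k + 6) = k^4 + 9*k^3 + 18*k^2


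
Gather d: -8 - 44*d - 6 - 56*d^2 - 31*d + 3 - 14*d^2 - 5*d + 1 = -70*d^2 - 80*d - 10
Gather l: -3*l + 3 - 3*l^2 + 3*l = 3 - 3*l^2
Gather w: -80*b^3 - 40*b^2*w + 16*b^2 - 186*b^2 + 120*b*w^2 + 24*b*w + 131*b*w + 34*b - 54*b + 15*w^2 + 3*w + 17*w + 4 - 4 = -80*b^3 - 170*b^2 - 20*b + w^2*(120*b + 15) + w*(-40*b^2 + 155*b + 20)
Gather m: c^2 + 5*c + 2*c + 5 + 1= c^2 + 7*c + 6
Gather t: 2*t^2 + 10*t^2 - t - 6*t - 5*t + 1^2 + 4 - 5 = 12*t^2 - 12*t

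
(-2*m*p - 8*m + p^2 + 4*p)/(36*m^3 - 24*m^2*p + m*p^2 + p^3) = (p + 4)/(-18*m^2 + 3*m*p + p^2)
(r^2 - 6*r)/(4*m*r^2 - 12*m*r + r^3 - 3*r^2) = (r - 6)/(4*m*r - 12*m + r^2 - 3*r)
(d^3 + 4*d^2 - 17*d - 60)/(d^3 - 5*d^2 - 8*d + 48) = (d + 5)/(d - 4)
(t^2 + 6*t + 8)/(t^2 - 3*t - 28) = (t + 2)/(t - 7)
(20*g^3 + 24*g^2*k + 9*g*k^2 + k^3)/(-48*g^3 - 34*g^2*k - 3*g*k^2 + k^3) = (-10*g^2 - 7*g*k - k^2)/(24*g^2 + 5*g*k - k^2)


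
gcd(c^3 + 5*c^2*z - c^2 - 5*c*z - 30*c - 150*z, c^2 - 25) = c + 5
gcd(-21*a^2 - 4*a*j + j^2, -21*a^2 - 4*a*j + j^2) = 21*a^2 + 4*a*j - j^2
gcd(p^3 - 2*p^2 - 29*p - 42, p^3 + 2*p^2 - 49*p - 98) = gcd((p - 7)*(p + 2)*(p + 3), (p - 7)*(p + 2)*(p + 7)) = p^2 - 5*p - 14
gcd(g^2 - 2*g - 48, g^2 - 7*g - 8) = g - 8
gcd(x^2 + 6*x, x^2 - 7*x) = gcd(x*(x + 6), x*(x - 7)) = x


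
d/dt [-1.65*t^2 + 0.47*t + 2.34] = 0.47 - 3.3*t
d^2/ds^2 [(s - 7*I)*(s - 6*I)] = 2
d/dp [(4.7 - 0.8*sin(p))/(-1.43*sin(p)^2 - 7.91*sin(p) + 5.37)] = (-1.144*sin(p)^2 + 13.442*sin(p) + 32.881)*cos(p)/(2.0449*sin(p)^4 + 22.6226*sin(p)^3 + 47.2099*sin(p)^2 - 84.9534*sin(p) + 28.8369)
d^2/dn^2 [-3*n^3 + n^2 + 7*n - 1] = 2 - 18*n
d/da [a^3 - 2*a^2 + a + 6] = 3*a^2 - 4*a + 1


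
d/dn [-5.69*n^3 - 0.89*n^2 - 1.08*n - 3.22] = -17.07*n^2 - 1.78*n - 1.08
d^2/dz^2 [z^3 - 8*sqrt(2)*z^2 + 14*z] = 6*z - 16*sqrt(2)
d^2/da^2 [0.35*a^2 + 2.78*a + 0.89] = 0.700000000000000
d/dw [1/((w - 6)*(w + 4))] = 2*(1 - w)/(w^4 - 4*w^3 - 44*w^2 + 96*w + 576)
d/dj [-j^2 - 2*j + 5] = -2*j - 2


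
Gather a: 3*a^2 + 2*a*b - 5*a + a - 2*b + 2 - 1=3*a^2 + a*(2*b - 4) - 2*b + 1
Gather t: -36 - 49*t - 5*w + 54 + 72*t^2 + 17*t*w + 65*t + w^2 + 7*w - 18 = 72*t^2 + t*(17*w + 16) + w^2 + 2*w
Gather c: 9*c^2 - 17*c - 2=9*c^2 - 17*c - 2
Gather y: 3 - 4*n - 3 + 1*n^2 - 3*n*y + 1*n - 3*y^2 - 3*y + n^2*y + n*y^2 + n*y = n^2 - 3*n + y^2*(n - 3) + y*(n^2 - 2*n - 3)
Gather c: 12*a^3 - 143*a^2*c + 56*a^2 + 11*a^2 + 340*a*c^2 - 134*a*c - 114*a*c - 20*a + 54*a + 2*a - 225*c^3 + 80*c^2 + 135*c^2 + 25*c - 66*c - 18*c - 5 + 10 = 12*a^3 + 67*a^2 + 36*a - 225*c^3 + c^2*(340*a + 215) + c*(-143*a^2 - 248*a - 59) + 5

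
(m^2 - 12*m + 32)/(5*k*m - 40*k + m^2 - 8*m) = (m - 4)/(5*k + m)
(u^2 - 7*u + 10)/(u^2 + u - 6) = (u - 5)/(u + 3)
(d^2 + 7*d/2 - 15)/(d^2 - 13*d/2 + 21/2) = (2*d^2 + 7*d - 30)/(2*d^2 - 13*d + 21)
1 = 1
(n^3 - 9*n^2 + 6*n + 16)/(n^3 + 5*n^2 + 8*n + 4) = (n^2 - 10*n + 16)/(n^2 + 4*n + 4)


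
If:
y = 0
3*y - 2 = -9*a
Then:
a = 2/9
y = 0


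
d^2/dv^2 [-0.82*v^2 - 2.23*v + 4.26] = -1.64000000000000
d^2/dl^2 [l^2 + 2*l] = 2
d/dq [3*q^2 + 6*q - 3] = 6*q + 6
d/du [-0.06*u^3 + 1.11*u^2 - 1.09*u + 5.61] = -0.18*u^2 + 2.22*u - 1.09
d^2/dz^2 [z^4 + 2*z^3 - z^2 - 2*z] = 12*z^2 + 12*z - 2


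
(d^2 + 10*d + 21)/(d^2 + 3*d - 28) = (d + 3)/(d - 4)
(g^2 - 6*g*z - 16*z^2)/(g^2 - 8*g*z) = (g + 2*z)/g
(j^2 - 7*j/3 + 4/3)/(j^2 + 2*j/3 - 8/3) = (j - 1)/(j + 2)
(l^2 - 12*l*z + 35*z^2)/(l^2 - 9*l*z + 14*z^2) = (-l + 5*z)/(-l + 2*z)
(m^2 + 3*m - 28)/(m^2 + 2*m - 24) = (m + 7)/(m + 6)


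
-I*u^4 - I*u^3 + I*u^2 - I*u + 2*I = (u + 2)*(u - I)*(u + I)*(-I*u + I)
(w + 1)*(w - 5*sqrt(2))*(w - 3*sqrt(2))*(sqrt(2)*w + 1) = sqrt(2)*w^4 - 15*w^3 + sqrt(2)*w^3 - 15*w^2 + 22*sqrt(2)*w^2 + 30*w + 22*sqrt(2)*w + 30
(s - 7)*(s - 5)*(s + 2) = s^3 - 10*s^2 + 11*s + 70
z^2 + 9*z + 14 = (z + 2)*(z + 7)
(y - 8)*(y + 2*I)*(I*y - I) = I*y^3 - 2*y^2 - 9*I*y^2 + 18*y + 8*I*y - 16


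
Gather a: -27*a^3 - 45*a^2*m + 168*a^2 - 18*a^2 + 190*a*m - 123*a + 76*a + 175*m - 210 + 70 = -27*a^3 + a^2*(150 - 45*m) + a*(190*m - 47) + 175*m - 140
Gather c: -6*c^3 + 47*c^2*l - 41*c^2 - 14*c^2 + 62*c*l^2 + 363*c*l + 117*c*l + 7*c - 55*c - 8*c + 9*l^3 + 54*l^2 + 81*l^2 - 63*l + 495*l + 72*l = -6*c^3 + c^2*(47*l - 55) + c*(62*l^2 + 480*l - 56) + 9*l^3 + 135*l^2 + 504*l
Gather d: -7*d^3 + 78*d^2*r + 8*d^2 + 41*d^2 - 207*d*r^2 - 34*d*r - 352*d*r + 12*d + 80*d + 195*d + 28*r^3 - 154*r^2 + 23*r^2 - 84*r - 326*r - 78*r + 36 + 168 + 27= -7*d^3 + d^2*(78*r + 49) + d*(-207*r^2 - 386*r + 287) + 28*r^3 - 131*r^2 - 488*r + 231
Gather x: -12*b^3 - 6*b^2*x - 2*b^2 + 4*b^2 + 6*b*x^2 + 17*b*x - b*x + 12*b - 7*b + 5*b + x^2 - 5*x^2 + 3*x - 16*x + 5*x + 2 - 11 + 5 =-12*b^3 + 2*b^2 + 10*b + x^2*(6*b - 4) + x*(-6*b^2 + 16*b - 8) - 4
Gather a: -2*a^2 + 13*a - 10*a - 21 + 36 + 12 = -2*a^2 + 3*a + 27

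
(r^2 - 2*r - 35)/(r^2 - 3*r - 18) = (-r^2 + 2*r + 35)/(-r^2 + 3*r + 18)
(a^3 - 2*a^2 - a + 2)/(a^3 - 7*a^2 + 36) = (a^3 - 2*a^2 - a + 2)/(a^3 - 7*a^2 + 36)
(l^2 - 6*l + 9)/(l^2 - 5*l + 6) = (l - 3)/(l - 2)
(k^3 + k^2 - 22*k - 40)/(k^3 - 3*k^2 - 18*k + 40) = (k + 2)/(k - 2)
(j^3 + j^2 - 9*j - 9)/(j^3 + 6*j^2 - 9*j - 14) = (j^2 - 9)/(j^2 + 5*j - 14)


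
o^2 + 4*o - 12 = (o - 2)*(o + 6)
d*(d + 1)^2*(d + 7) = d^4 + 9*d^3 + 15*d^2 + 7*d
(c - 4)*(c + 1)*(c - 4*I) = c^3 - 3*c^2 - 4*I*c^2 - 4*c + 12*I*c + 16*I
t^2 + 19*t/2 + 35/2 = (t + 5/2)*(t + 7)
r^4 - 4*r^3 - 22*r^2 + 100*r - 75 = (r - 5)*(r - 3)*(r - 1)*(r + 5)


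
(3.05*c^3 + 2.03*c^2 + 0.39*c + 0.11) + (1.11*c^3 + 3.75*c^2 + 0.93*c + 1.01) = 4.16*c^3 + 5.78*c^2 + 1.32*c + 1.12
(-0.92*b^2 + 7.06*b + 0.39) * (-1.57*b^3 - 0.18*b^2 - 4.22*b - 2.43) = 1.4444*b^5 - 10.9186*b^4 + 1.9993*b^3 - 27.6278*b^2 - 18.8016*b - 0.9477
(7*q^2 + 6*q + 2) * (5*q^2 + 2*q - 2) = 35*q^4 + 44*q^3 + 8*q^2 - 8*q - 4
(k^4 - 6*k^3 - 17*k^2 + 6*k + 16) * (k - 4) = k^5 - 10*k^4 + 7*k^3 + 74*k^2 - 8*k - 64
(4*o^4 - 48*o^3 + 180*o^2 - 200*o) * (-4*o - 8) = -16*o^5 + 160*o^4 - 336*o^3 - 640*o^2 + 1600*o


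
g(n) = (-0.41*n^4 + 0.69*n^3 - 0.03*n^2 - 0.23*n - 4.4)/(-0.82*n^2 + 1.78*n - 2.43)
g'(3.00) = 2.70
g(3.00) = 4.46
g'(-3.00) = -2.52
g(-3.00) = 3.68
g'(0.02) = 1.44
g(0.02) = 1.84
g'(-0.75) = 0.39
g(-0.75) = 1.10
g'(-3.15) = -2.69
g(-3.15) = 4.07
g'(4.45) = 4.62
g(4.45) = 9.86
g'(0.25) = 1.54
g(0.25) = 2.19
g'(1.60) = -0.37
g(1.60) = 2.80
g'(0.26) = 1.54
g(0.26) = 2.20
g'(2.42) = 1.52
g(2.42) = 3.22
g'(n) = (1.64*n - 1.78)*(-0.41*n^4 + 0.69*n^3 - 0.03*n^2 - 0.23*n - 4.4)/(-0.82*n^2 + 1.78*n - 2.43)^2 + (-1.64*n^3 + 2.07*n^2 - 0.06*n - 0.23)/(-0.82*n^2 + 1.78*n - 2.43) = (0.6724*n^5 - 2.7552*n^4 + 6.4416*n^3 - 5.2721*n^2 - 7.0702*n + 8.3909)/(0.6724*n^4 - 2.9192*n^3 + 7.1536*n^2 - 8.6508*n + 5.9049)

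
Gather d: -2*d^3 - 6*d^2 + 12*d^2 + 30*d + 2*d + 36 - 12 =-2*d^3 + 6*d^2 + 32*d + 24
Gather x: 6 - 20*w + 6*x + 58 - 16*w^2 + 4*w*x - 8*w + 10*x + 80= -16*w^2 - 28*w + x*(4*w + 16) + 144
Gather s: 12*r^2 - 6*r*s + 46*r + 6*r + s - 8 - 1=12*r^2 + 52*r + s*(1 - 6*r) - 9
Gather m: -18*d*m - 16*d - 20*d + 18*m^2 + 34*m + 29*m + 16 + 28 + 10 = -36*d + 18*m^2 + m*(63 - 18*d) + 54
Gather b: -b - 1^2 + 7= 6 - b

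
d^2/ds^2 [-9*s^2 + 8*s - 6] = -18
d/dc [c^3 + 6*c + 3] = 3*c^2 + 6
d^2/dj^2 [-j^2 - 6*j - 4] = -2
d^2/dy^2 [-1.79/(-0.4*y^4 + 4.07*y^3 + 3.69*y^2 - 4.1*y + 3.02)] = ((-8.592*y^2 + 43.7118*y + 13.2102)*(-0.4*y^4 + 4.07*y^3 + 3.69*y^2 - 4.1*y + 3.02) - 1.79*(1.6*y^3 - 12.21*y^2 - 7.38*y + 4.1)*(3.2*y^3 - 24.42*y^2 - 14.76*y + 8.2))/(-0.4*y^4 + 4.07*y^3 + 3.69*y^2 - 4.1*y + 3.02)^3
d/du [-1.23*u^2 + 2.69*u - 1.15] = 2.69 - 2.46*u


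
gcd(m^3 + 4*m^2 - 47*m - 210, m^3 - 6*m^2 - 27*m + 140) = m^2 - 2*m - 35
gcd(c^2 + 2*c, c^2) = c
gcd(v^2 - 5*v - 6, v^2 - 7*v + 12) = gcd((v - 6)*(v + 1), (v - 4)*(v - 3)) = 1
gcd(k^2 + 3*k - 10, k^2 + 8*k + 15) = k + 5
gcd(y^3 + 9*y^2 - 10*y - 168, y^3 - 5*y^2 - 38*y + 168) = y^2 + 2*y - 24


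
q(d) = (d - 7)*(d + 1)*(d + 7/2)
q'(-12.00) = 464.00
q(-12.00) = -1776.50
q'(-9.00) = 260.00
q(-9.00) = -704.00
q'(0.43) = -29.60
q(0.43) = -36.92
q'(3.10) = -14.67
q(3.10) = -105.53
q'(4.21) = 4.12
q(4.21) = -112.07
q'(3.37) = -10.78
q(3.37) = -108.98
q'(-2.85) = 10.62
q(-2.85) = 11.84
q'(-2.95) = 12.86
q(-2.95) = 10.67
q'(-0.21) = -26.82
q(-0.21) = -18.74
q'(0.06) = -28.29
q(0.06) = -26.19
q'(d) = (d - 7)*(d + 1) + (d - 7)*(d + 7/2) + (d + 1)*(d + 7/2)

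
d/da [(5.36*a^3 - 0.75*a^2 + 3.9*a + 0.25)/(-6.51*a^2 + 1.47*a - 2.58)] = (-34.8936*a^4 + 15.7584*a^3 - 17.1999*a^2 + 7.125*a - 10.4295)/(42.3801*a^4 - 19.1394*a^3 + 35.7525*a^2 - 7.5852*a + 6.6564)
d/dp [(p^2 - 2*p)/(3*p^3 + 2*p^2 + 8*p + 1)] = (-3*p^4 + 12*p^3 + 12*p^2 + 2*p - 2)/(9*p^6 + 12*p^5 + 52*p^4 + 38*p^3 + 68*p^2 + 16*p + 1)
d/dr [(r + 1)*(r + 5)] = 2*r + 6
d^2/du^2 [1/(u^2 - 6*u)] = 2*(-u*(u - 6) + 4*(u - 3)^2)/(u^3*(u - 6)^3)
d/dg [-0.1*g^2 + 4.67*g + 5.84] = 4.67 - 0.2*g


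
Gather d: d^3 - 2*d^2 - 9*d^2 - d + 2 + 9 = d^3 - 11*d^2 - d + 11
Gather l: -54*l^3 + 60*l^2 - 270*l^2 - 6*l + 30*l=-54*l^3 - 210*l^2 + 24*l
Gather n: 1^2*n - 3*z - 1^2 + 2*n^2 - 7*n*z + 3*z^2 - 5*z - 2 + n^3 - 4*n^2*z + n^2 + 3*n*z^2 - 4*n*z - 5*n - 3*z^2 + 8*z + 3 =n^3 + n^2*(3 - 4*z) + n*(3*z^2 - 11*z - 4)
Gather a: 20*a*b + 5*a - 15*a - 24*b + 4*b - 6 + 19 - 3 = a*(20*b - 10) - 20*b + 10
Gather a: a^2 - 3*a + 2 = a^2 - 3*a + 2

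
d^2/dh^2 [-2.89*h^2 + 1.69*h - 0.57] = -5.78000000000000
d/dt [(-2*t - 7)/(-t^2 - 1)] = 2*(-t^2 - 7*t + 1)/(t^4 + 2*t^2 + 1)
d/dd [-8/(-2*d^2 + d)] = 8*(1 - 4*d)/(d^2*(2*d - 1)^2)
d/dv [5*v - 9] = 5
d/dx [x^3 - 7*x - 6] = 3*x^2 - 7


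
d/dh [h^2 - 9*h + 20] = 2*h - 9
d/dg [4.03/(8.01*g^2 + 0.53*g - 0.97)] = (-64.5606*g - 2.1359)/(8.01*g^2 + 0.53*g - 0.97)^2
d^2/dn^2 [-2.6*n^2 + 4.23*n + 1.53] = -5.20000000000000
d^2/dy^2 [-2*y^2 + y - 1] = -4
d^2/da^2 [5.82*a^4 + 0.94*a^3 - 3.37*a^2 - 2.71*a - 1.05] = 69.84*a^2 + 5.64*a - 6.74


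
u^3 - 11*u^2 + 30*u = u*(u - 6)*(u - 5)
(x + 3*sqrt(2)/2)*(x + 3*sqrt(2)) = x^2 + 9*sqrt(2)*x/2 + 9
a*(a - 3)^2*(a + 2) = a^4 - 4*a^3 - 3*a^2 + 18*a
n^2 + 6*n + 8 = (n + 2)*(n + 4)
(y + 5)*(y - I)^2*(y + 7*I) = y^4 + 5*y^3 + 5*I*y^3 + 13*y^2 + 25*I*y^2 + 65*y - 7*I*y - 35*I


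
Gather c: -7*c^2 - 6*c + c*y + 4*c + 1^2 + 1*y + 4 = -7*c^2 + c*(y - 2) + y + 5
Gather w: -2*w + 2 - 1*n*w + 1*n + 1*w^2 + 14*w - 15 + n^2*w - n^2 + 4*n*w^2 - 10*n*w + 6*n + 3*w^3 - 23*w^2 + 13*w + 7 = -n^2 + 7*n + 3*w^3 + w^2*(4*n - 22) + w*(n^2 - 11*n + 25) - 6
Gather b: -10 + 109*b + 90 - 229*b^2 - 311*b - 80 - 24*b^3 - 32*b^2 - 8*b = -24*b^3 - 261*b^2 - 210*b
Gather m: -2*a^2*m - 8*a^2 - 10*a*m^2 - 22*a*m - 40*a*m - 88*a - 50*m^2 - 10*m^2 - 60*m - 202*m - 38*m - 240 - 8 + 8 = -8*a^2 - 88*a + m^2*(-10*a - 60) + m*(-2*a^2 - 62*a - 300) - 240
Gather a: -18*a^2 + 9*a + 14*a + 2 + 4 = -18*a^2 + 23*a + 6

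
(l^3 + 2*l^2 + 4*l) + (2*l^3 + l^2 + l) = 3*l^3 + 3*l^2 + 5*l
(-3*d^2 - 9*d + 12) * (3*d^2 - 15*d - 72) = -9*d^4 + 18*d^3 + 387*d^2 + 468*d - 864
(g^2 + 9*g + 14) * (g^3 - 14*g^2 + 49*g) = g^5 - 5*g^4 - 63*g^3 + 245*g^2 + 686*g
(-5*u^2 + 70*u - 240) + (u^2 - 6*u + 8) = -4*u^2 + 64*u - 232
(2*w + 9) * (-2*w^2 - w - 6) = -4*w^3 - 20*w^2 - 21*w - 54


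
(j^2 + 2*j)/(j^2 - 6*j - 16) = j/(j - 8)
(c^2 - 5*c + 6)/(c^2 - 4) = (c - 3)/(c + 2)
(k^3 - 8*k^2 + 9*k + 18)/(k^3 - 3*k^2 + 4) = (k^2 - 9*k + 18)/(k^2 - 4*k + 4)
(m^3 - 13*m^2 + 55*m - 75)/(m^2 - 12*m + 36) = (m^3 - 13*m^2 + 55*m - 75)/(m^2 - 12*m + 36)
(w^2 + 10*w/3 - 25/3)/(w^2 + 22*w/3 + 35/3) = (3*w - 5)/(3*w + 7)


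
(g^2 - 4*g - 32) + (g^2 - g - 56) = 2*g^2 - 5*g - 88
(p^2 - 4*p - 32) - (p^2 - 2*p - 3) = -2*p - 29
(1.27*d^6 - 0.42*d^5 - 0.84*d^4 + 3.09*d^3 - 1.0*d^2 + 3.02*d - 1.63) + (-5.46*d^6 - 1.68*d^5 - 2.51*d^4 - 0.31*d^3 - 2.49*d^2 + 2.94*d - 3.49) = -4.19*d^6 - 2.1*d^5 - 3.35*d^4 + 2.78*d^3 - 3.49*d^2 + 5.96*d - 5.12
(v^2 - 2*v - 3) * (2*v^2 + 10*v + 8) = 2*v^4 + 6*v^3 - 18*v^2 - 46*v - 24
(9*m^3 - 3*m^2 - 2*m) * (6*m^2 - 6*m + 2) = 54*m^5 - 72*m^4 + 24*m^3 + 6*m^2 - 4*m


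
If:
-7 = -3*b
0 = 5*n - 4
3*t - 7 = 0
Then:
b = 7/3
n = 4/5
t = 7/3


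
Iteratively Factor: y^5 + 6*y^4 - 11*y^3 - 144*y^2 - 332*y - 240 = (y - 5)*(y^4 + 11*y^3 + 44*y^2 + 76*y + 48) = (y - 5)*(y + 2)*(y^3 + 9*y^2 + 26*y + 24) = (y - 5)*(y + 2)*(y + 4)*(y^2 + 5*y + 6) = (y - 5)*(y + 2)^2*(y + 4)*(y + 3)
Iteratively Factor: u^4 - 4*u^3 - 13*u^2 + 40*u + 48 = (u - 4)*(u^3 - 13*u - 12) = (u - 4)*(u + 1)*(u^2 - u - 12) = (u - 4)^2*(u + 1)*(u + 3)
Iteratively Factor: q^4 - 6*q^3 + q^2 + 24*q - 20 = (q - 1)*(q^3 - 5*q^2 - 4*q + 20) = (q - 1)*(q + 2)*(q^2 - 7*q + 10) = (q - 2)*(q - 1)*(q + 2)*(q - 5)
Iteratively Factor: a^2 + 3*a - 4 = (a - 1)*(a + 4)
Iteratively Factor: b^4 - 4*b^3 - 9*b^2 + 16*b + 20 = (b - 5)*(b^3 + b^2 - 4*b - 4) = (b - 5)*(b + 2)*(b^2 - b - 2) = (b - 5)*(b + 1)*(b + 2)*(b - 2)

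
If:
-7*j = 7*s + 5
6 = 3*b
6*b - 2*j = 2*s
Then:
No Solution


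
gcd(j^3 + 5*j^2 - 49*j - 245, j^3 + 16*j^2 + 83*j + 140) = j^2 + 12*j + 35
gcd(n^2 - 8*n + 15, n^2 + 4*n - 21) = n - 3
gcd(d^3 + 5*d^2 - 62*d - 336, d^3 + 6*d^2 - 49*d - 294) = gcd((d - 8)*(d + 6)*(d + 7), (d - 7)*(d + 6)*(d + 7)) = d^2 + 13*d + 42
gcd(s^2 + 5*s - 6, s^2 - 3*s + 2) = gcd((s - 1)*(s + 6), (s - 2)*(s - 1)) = s - 1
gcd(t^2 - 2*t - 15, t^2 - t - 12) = t + 3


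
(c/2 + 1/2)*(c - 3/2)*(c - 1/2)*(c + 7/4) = c^4/2 + 3*c^3/8 - 3*c^2/2 - 23*c/32 + 21/32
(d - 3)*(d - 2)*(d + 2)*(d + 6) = d^4 + 3*d^3 - 22*d^2 - 12*d + 72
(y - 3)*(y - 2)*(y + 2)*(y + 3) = y^4 - 13*y^2 + 36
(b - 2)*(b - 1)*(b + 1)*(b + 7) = b^4 + 5*b^3 - 15*b^2 - 5*b + 14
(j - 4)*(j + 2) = j^2 - 2*j - 8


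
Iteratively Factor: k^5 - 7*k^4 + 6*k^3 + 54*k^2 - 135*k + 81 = (k - 3)*(k^4 - 4*k^3 - 6*k^2 + 36*k - 27) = (k - 3)*(k - 1)*(k^3 - 3*k^2 - 9*k + 27) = (k - 3)^2*(k - 1)*(k^2 - 9) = (k - 3)^2*(k - 1)*(k + 3)*(k - 3)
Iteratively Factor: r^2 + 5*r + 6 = (r + 2)*(r + 3)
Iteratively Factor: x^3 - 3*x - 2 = (x + 1)*(x^2 - x - 2) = (x - 2)*(x + 1)*(x + 1)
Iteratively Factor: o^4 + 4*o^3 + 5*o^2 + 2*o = (o)*(o^3 + 4*o^2 + 5*o + 2) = o*(o + 1)*(o^2 + 3*o + 2) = o*(o + 1)*(o + 2)*(o + 1)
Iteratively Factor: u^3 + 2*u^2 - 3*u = (u - 1)*(u^2 + 3*u) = (u - 1)*(u + 3)*(u)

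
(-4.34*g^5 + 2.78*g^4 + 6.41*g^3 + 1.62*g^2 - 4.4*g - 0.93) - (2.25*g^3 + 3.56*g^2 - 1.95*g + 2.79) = -4.34*g^5 + 2.78*g^4 + 4.16*g^3 - 1.94*g^2 - 2.45*g - 3.72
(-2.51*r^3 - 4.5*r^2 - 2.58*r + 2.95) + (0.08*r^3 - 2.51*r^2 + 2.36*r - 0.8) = -2.43*r^3 - 7.01*r^2 - 0.22*r + 2.15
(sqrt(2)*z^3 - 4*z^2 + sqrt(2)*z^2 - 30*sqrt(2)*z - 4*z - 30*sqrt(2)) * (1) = sqrt(2)*z^3 - 4*z^2 + sqrt(2)*z^2 - 30*sqrt(2)*z - 4*z - 30*sqrt(2)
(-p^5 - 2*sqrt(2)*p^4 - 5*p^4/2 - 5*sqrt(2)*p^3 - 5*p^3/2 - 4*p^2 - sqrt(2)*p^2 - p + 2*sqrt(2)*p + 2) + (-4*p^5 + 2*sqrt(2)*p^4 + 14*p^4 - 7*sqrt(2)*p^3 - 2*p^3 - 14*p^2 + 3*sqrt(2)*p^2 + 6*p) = -5*p^5 + 23*p^4/2 - 12*sqrt(2)*p^3 - 9*p^3/2 - 18*p^2 + 2*sqrt(2)*p^2 + 2*sqrt(2)*p + 5*p + 2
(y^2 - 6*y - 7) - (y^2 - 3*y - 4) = -3*y - 3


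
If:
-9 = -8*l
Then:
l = 9/8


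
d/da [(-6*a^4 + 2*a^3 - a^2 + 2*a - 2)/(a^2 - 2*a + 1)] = 2*(-6*a^4 + 13*a^3 - 3*a^2 + 1)/(a^3 - 3*a^2 + 3*a - 1)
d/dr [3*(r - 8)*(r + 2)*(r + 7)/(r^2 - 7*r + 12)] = 3*(r^4 - 14*r^3 + 87*r^2 + 248*r - 1480)/(r^4 - 14*r^3 + 73*r^2 - 168*r + 144)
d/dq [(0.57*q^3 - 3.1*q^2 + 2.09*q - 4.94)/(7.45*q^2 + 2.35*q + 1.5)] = (4.2465*q^4 + 2.679*q^3 - 20.2905*q^2 + 64.306*q + 14.744)/(55.5025*q^4 + 35.015*q^3 + 27.8725*q^2 + 7.05*q + 2.25)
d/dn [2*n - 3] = 2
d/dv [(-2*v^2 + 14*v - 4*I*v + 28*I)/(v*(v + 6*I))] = 2*(-v^2*(7 + 4*I) - 28*I*v + 84)/(v^2*(v^2 + 12*I*v - 36))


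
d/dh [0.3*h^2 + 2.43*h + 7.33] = 0.6*h + 2.43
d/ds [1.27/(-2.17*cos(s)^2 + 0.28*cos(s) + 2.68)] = (0.3556 - 5.5118*cos(s))*sin(s)/(-2.17*cos(s)^2 + 0.28*cos(s) + 2.68)^2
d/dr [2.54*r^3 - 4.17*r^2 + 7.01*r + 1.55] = 7.62*r^2 - 8.34*r + 7.01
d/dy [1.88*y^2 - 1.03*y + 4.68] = 3.76*y - 1.03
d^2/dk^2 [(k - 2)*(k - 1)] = 2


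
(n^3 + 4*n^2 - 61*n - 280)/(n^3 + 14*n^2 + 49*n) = (n^2 - 3*n - 40)/(n*(n + 7))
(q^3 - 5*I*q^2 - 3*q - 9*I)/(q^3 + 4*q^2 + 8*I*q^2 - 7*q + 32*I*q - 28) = (q^2 - 6*I*q - 9)/(q^2 + q*(4 + 7*I) + 28*I)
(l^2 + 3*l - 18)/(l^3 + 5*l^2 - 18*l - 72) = (l - 3)/(l^2 - l - 12)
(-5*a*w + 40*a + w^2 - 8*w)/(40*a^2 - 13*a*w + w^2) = (w - 8)/(-8*a + w)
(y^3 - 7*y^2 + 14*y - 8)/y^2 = y - 7 + 14/y - 8/y^2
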